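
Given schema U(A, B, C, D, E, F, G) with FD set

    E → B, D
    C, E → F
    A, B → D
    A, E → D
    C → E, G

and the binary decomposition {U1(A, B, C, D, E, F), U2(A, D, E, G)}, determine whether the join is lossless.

Common attributes: U1 ∩ U2 = {A, D, E}.
Closure of {A, D, E}: E → B, D applies, adding B. So (A, D, E)⁺ = {A, B, D, E}.
The closure contains neither all of U1 = {A, B, C, D, E, F} nor all of U2 = {A, D, E, G}, so the common attributes are not a superkey of either fragment. The join is lossy.

No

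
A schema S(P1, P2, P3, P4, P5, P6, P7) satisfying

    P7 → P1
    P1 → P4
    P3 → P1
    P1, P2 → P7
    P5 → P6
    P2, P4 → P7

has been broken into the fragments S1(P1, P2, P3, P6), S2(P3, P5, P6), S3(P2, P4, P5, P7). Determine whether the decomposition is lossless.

No

Chase test. Columns are P1, P2, P3, P4, P5, P6, P7; row i has aⱼ where attribute j ∈ Si, else bᵢⱼ.
Initial tableau (one row per fragment):
  row 1: a1 a2 a3 b14 b15 a6 b17
  row 2: b21 b22 a3 b24 a5 a6 b27
  row 3: b31 a2 b33 a4 a5 b36 a7
Rows 1 and 2 agree on P3; apply P3→P1 and equate their P1 entries.
Rows 2 and 3 agree on P5; apply P5→P6 and equate their P6 entries.
Rows 1 and 2 agree on P1; apply P1→P4 and equate their P4 entries.
No row becomes fully distinguished — the join is lossy.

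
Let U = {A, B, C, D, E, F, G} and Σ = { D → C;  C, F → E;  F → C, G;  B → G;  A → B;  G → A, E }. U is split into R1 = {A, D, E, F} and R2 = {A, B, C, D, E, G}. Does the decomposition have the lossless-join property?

Common attributes: R1 ∩ R2 = {A, D, E}.
Closure of {A, D, E}: D → C applies, adding C; A → B applies, adding B; B → G applies, adding G. So (A, D, E)⁺ = {A, B, C, D, E, G}.
This closure contains every attribute of R2, so R1 ∩ R2 → R2. The join is lossless.

Yes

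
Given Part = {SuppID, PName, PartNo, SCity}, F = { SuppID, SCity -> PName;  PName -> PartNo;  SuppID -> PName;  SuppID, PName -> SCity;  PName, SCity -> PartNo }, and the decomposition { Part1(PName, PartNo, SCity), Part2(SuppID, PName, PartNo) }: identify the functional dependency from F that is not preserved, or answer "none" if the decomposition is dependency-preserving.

SuppID, PName -> SCity

Check SuppID, PName → SCity: no single fragment contains all of {SuppID, PName, SCity}, and the restricted closure of {SuppID, PName} across the fragments never reaches {SCity}.
SuppID, SCity → PName is preserved.
PName → PartNo is preserved.
SuppID → PName is preserved.
PName, SCity → PartNo is preserved.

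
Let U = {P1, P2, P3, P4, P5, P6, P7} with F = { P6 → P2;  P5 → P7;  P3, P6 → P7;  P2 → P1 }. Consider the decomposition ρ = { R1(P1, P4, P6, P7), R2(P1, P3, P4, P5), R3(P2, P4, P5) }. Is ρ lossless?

Chase test. Columns are P1, P2, P3, P4, P5, P6, P7; row i has aⱼ where attribute j ∈ Ri, else bᵢⱼ.
Initial tableau (one row per fragment):
  row 1: a1 b12 b13 a4 b15 a6 a7
  row 2: a1 b22 a3 a4 a5 b26 b27
  row 3: b31 a2 b33 a4 a5 b36 b37
Rows 2 and 3 agree on P5; apply P5→P7 and equate their P7 entries.
No row becomes fully distinguished — the join is lossy.

No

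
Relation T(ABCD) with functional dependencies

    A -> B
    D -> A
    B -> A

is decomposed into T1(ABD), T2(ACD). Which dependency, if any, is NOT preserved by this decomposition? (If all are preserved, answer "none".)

A → B lies within T1.
D → A lies within T1.
B → A lies within T1.
Every dependency is enforceable on the fragments, so the decomposition is dependency-preserving.

none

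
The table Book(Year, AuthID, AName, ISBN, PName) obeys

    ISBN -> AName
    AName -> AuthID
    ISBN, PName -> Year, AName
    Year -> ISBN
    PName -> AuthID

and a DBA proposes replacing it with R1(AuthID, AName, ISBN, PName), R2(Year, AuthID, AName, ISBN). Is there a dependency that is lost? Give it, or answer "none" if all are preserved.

ISBN, PName -> Year, AName

Check ISBN, PName → Year, AName: no single fragment contains all of {Year, AName, ISBN, PName}, and the restricted closure of {ISBN, PName} across the fragments never reaches {Year, AName}.
ISBN → AName is preserved.
AName → AuthID is preserved.
Year → ISBN is preserved.
PName → AuthID is preserved.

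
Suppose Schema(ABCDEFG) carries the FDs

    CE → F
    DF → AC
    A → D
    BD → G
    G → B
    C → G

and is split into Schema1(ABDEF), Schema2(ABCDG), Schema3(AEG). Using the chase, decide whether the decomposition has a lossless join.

No

Chase test. Columns are ABCDEFG; row i has aⱼ where attribute j ∈ Schemai, else bᵢⱼ.
Initial tableau (one row per fragment):
  row 1: a1 a2 b13 a4 a5 a6 b17
  row 2: a1 a2 a3 a4 b25 b26 a7
  row 3: a1 b32 b33 b34 a5 b36 a7
Rows 1 and 3 agree on A; apply A→D and equate their D entries.
Rows 1 and 2 agree on BD; apply BD→G and equate their G entries.
Rows 1 and 3 agree on G; apply G→B and equate their B entries.
No row becomes fully distinguished — the join is lossy.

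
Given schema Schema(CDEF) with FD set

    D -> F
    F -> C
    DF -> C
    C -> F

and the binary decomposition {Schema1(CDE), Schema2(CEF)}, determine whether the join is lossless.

Common attributes: Schema1 ∩ Schema2 = {CE}.
Closure of {CE}: C → F applies, adding F. So (CE)⁺ = {CEF}.
This closure contains every attribute of Schema2, so Schema1 ∩ Schema2 → Schema2. The join is lossless.

Yes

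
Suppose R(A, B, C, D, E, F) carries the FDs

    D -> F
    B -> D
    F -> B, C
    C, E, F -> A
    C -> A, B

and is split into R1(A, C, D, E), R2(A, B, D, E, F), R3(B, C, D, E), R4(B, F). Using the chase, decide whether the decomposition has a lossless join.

Chase test. Columns are A, B, C, D, E, F; row i has aⱼ where attribute j ∈ Ri, else bᵢⱼ.
Initial tableau (one row per fragment):
  row 1: a1 b12 a3 a4 a5 b16
  row 2: a1 a2 b23 a4 a5 a6
  row 3: b31 a2 a3 a4 a5 b36
  row 4: b41 a2 b43 b44 b45 a6
Rows 1 and 2 agree on D; apply D→F and equate their F entries.
Rows 1 and 3 agree on D; apply D→F and equate their F entries.
Rows 2 and 4 agree on B; apply B→D and equate their D entries.
Rows 1 and 2 agree on F; apply F→B, C and equate their B, C entries.
Rows 1 and 4 agree on F; apply F→B, C and equate their B, C entries.
Rows 1 and 3 agree on C, E, F; apply C, E, F→A and equate their A entries.
Rows 1 and 4 agree on C; apply C→A, B and equate their A, B entries.
Row 1 is now all distinguished symbols — the join is lossless.

Yes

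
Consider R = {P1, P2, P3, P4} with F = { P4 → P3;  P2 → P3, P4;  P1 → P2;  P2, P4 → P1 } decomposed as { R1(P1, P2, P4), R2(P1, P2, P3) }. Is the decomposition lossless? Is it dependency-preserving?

lossless but not dependency-preserving

Lossless test: (P1, P2)⁺ = {P1, P2, P3, P4}, which contains all of one fragment — lossless.
Dependency preservation: the restricted closure of {P4} across the fragments never reaches {P3}, so P4 → P3 cannot be enforced without a join — not preserved.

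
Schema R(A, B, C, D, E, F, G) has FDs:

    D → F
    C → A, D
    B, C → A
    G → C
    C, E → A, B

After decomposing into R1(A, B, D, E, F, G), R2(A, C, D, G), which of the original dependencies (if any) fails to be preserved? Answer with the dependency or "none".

C, E → A, B

Check C, E → A, B: no single fragment contains all of {A, B, C, E}, and the restricted closure of {C, E} across the fragments never reaches {A, B}.
D → F is preserved.
C → A, D is preserved.
B, C → A is preserved.
G → C is preserved.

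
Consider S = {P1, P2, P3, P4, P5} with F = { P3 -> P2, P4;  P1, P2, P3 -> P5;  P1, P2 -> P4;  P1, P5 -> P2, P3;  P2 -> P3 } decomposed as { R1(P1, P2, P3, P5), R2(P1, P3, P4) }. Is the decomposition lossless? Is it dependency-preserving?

Lossless test: (P1, P3)⁺ = {P1, P2, P3, P4, P5}, which contains all of one fragment — lossless.
Dependency preservation: P3 → P2, P4; P1, P2 → P4 are not contained in any single fragment, but the restricted closure of each left-hand side across the fragments still reaches the right-hand side; the remaining FDs each lie inside some fragment. All dependencies are preserved.

lossless and dependency-preserving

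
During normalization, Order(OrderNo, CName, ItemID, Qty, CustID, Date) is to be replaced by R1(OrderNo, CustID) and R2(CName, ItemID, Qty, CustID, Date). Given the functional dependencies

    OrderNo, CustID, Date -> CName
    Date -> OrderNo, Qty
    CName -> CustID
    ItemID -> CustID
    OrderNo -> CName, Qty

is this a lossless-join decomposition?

Common attributes: R1 ∩ R2 = {CustID}.
No dependency enlarges {CustID}, so (CustID)⁺ = {CustID}.
The closure contains neither all of R1 = {OrderNo, CustID} nor all of R2 = {CName, ItemID, Qty, CustID, Date}, so the common attributes are not a superkey of either fragment. The join is lossy.

No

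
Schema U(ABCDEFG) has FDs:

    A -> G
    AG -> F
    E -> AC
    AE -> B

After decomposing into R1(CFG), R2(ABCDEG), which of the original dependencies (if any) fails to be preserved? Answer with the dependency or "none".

AG -> F

Check AG → F: no single fragment contains all of {AFG}, and the restricted closure of {AG} across the fragments never reaches {F}.
A → G is preserved.
E → AC is preserved.
AE → B is preserved.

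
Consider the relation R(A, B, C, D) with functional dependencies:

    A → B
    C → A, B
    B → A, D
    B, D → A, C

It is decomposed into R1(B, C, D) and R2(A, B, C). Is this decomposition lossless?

Common attributes: R1 ∩ R2 = {B, C}.
Closure of {B, C}: C → A, B applies, adding A; B → A, D applies, adding D. So (B, C)⁺ = {A, B, C, D}.
This closure contains every attribute of R1, so R1 ∩ R2 → R1. The join is lossless.

Yes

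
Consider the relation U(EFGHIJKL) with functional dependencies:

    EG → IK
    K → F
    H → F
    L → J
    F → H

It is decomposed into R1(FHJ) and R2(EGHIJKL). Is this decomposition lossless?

Yes

Common attributes: R1 ∩ R2 = {HJ}.
Closure of {HJ}: H → F applies, adding F. So (HJ)⁺ = {FHJ}.
This closure contains every attribute of R1, so R1 ∩ R2 → R1. The join is lossless.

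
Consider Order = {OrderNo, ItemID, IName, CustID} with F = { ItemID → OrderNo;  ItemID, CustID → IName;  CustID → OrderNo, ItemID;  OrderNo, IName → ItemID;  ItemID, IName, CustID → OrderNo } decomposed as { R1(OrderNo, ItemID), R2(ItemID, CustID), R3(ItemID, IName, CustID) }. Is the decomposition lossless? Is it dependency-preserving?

lossless but not dependency-preserving

Lossless test (chase): Rows 1 and 2 agree on ItemID; apply ItemID→OrderNo and equate their OrderNo entries. Rows 1 and 3 agree on ItemID; apply ItemID→OrderNo and equate their OrderNo entries. Rows 2 and 3 agree on ItemID, CustID; apply ItemID, CustID→IName and equate their IName entries. Row 2 is now all distinguished symbols — the join is lossless.
Dependency preservation: the restricted closure of {OrderNo, IName} across the fragments never reaches {ItemID}, so OrderNo, IName → ItemID cannot be enforced without a join — not preserved.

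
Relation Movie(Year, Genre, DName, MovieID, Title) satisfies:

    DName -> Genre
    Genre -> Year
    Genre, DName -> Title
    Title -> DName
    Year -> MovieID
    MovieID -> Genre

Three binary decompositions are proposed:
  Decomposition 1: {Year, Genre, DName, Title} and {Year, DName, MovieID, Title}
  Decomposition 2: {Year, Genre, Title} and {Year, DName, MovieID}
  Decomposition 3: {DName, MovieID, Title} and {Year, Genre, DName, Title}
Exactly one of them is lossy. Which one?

Decomposition 2

Decomposition 1: common = {Year, DName, Title}, closure = {Year, Genre, DName, MovieID, Title} → lossless.
Decomposition 2: common = {Year}, closure = {Year, Genre, MovieID} → lossy.
Decomposition 3: common = {DName, Title}, closure = {Year, Genre, DName, MovieID, Title} → lossless.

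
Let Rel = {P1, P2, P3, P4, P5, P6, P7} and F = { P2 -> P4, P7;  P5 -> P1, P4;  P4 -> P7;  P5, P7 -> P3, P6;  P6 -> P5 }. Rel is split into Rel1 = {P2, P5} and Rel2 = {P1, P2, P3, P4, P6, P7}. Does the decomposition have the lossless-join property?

Common attributes: Rel1 ∩ Rel2 = {P2}.
Closure of {P2}: P2 → P4, P7 applies, adding P4, P7. So (P2)⁺ = {P2, P4, P7}.
The closure contains neither all of Rel1 = {P2, P5} nor all of Rel2 = {P1, P2, P3, P4, P6, P7}, so the common attributes are not a superkey of either fragment. The join is lossy.

No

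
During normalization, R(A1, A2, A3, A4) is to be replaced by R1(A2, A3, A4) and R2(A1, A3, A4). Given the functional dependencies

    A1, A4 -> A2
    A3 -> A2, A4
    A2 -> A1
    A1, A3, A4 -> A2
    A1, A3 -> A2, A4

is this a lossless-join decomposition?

Common attributes: R1 ∩ R2 = {A3, A4}.
Closure of {A3, A4}: A3 → A2, A4 applies, adding A2; A2 → A1 applies, adding A1. So (A3, A4)⁺ = {A1, A2, A3, A4}.
This closure contains every attribute of R1, so R1 ∩ R2 → R1. The join is lossless.

Yes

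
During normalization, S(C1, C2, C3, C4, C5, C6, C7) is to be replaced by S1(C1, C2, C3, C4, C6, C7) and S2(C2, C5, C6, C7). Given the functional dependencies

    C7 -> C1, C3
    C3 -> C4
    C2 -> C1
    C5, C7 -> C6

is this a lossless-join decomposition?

Common attributes: S1 ∩ S2 = {C2, C6, C7}.
Closure of {C2, C6, C7}: C7 → C1, C3 applies, adding C1, C3; C3 → C4 applies, adding C4. So (C2, C6, C7)⁺ = {C1, C2, C3, C4, C6, C7}.
This closure contains every attribute of S1, so S1 ∩ S2 → S1. The join is lossless.

Yes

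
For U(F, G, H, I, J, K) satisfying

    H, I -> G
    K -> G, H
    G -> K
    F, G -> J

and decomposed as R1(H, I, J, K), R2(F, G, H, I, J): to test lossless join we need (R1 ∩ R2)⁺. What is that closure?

R1 ∩ R2 = {H, I, J}.
H, I → G applies, adding G
G → K applies, adding K
Closure: {G, H, I, J, K}.

G, H, I, J, K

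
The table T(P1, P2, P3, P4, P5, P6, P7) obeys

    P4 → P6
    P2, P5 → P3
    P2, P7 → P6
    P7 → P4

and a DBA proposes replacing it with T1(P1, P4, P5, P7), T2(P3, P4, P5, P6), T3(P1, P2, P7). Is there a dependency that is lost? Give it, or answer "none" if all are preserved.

P2, P5 → P3

Check P2, P5 → P3: no single fragment contains all of {P2, P3, P5}, and the restricted closure of {P2, P5} across the fragments never reaches {P3}.
P4 → P6 is preserved.
P2, P7 → P6 is preserved.
P7 → P4 is preserved.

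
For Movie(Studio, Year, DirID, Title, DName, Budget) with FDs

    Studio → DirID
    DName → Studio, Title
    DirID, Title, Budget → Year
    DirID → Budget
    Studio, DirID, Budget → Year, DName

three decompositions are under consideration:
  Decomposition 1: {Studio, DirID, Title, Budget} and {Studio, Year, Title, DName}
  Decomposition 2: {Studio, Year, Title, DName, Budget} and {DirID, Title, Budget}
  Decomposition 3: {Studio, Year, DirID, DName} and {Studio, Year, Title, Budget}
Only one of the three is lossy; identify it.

Decomposition 1: common = {Studio, Title}, closure = {Studio, Year, DirID, Title, DName, Budget} → lossless.
Decomposition 2: common = {Title, Budget}, closure = {Title, Budget} → lossy.
Decomposition 3: common = {Studio, Year}, closure = {Studio, Year, DirID, Title, DName, Budget} → lossless.

Decomposition 2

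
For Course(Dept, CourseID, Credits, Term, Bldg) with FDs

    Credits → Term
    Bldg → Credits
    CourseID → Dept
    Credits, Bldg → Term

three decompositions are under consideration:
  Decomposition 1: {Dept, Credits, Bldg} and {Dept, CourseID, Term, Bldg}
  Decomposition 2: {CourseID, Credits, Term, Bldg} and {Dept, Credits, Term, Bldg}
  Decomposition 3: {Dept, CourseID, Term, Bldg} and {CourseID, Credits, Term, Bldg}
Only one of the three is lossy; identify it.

Decomposition 2

Decomposition 1: common = {Dept, Bldg}, closure = {Dept, Credits, Term, Bldg} → lossless.
Decomposition 2: common = {Credits, Term, Bldg}, closure = {Credits, Term, Bldg} → lossy.
Decomposition 3: common = {CourseID, Term, Bldg}, closure = {Dept, CourseID, Credits, Term, Bldg} → lossless.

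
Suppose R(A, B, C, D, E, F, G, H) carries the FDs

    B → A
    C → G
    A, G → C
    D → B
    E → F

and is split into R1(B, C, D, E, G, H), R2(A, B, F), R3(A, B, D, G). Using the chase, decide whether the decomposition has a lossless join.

No

Chase test. Columns are A, B, C, D, E, F, G, H; row i has aⱼ where attribute j ∈ Ri, else bᵢⱼ.
Initial tableau (one row per fragment):
  row 1: b11 a2 a3 a4 a5 b16 a7 a8
  row 2: a1 a2 b23 b24 b25 a6 b27 b28
  row 3: a1 a2 b33 a4 b35 b36 a7 b38
Rows 1 and 2 agree on B; apply B→A and equate their A entries.
Rows 1 and 3 agree on A, G; apply A, G→C and equate their C entries.
No row becomes fully distinguished — the join is lossy.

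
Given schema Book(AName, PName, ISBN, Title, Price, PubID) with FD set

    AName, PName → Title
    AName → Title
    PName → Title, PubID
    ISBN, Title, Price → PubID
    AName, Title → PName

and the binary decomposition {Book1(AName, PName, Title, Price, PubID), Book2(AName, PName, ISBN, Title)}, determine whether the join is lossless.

Common attributes: Book1 ∩ Book2 = {AName, PName, Title}.
Closure of {AName, PName, Title}: PName → Title, PubID applies, adding PubID. So (AName, PName, Title)⁺ = {AName, PName, Title, PubID}.
The closure contains neither all of Book1 = {AName, PName, Title, Price, PubID} nor all of Book2 = {AName, PName, ISBN, Title}, so the common attributes are not a superkey of either fragment. The join is lossy.

No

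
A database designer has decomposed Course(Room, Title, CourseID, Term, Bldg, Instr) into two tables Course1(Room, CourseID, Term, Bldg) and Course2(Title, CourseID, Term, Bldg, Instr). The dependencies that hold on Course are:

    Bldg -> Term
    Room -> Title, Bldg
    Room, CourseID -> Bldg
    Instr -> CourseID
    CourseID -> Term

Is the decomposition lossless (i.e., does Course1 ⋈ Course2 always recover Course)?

Common attributes: Course1 ∩ Course2 = {CourseID, Term, Bldg}.
No dependency enlarges {CourseID, Term, Bldg}, so (CourseID, Term, Bldg)⁺ = {CourseID, Term, Bldg}.
The closure contains neither all of Course1 = {Room, CourseID, Term, Bldg} nor all of Course2 = {Title, CourseID, Term, Bldg, Instr}, so the common attributes are not a superkey of either fragment. The join is lossy.

No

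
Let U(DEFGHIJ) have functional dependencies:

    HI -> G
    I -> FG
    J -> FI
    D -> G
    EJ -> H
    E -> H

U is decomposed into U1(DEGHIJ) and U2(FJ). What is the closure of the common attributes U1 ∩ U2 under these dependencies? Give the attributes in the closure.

FGIJ

U1 ∩ U2 = {J}.
J → FI applies, adding FI
I → FG applies, adding G
Closure: {FGIJ}.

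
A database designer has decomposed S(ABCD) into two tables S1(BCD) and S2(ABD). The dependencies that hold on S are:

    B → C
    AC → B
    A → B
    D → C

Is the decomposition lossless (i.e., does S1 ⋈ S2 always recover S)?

Common attributes: S1 ∩ S2 = {BD}.
Closure of {BD}: B → C applies, adding C. So (BD)⁺ = {BCD}.
This closure contains every attribute of S1, so S1 ∩ S2 → S1. The join is lossless.

Yes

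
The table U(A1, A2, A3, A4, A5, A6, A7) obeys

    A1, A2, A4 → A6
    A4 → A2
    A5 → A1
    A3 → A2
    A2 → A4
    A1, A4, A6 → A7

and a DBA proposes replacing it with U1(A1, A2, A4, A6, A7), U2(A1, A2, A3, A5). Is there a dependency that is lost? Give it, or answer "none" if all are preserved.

A1, A2, A4 → A6 lies within U1.
A4 → A2 lies within U1.
A5 → A1 lies within U2.
A3 → A2 lies within U2.
A2 → A4 lies within U1.
A1, A4, A6 → A7 lies within U1.
Every dependency is enforceable on the fragments, so the decomposition is dependency-preserving.

none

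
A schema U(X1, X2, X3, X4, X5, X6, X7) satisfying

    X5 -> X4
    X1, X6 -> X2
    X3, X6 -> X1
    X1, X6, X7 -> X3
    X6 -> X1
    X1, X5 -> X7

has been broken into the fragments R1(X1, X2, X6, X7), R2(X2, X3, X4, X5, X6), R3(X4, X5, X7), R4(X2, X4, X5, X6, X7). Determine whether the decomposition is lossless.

Chase test. Columns are X1, X2, X3, X4, X5, X6, X7; row i has aⱼ where attribute j ∈ Ri, else bᵢⱼ.
Initial tableau (one row per fragment):
  row 1: a1 a2 b13 b14 b15 a6 a7
  row 2: b21 a2 a3 a4 a5 a6 b27
  row 3: b31 b32 b33 a4 a5 b36 a7
  row 4: b41 a2 b43 a4 a5 a6 a7
Rows 1 and 2 agree on X6; apply X6→X1 and equate their X1 entries.
Rows 1 and 4 agree on X6; apply X6→X1 and equate their X1 entries.
Rows 2 and 4 agree on X1, X5; apply X1, X5→X7 and equate their X7 entries.
Rows 1 and 2 agree on X1, X6, X7; apply X1, X6, X7→X3 and equate their X3 entries.
Rows 1 and 4 agree on X1, X6, X7; apply X1, X6, X7→X3 and equate their X3 entries.
Row 2 is now all distinguished symbols — the join is lossless.

Yes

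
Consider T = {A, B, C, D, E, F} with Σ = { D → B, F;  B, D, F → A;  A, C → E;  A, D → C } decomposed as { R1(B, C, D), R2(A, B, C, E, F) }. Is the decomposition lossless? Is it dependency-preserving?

Lossless test: (B, C)⁺ = {B, C}, which is a superkey of neither fragment — lossy.
Dependency preservation: the restricted closure of {D} across the fragments never reaches {B, F}, so D → B, F cannot be enforced without a join — not preserved.

lossy and not dependency-preserving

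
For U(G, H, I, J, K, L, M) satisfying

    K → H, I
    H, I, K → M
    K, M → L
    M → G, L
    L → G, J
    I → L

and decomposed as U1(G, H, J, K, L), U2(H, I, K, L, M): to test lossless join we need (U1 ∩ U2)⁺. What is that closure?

U1 ∩ U2 = {H, K, L}.
K → H, I applies, adding I
H, I, K → M applies, adding M
M → G, L applies, adding G
L → G, J applies, adding J
Closure: {G, H, I, J, K, L, M}.

G, H, I, J, K, L, M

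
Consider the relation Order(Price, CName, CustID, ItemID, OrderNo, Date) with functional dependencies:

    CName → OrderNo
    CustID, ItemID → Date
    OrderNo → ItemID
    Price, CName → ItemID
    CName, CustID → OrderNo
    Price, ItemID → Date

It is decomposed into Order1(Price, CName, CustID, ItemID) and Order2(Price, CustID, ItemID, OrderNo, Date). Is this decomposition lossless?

Common attributes: Order1 ∩ Order2 = {Price, CustID, ItemID}.
Closure of {Price, CustID, ItemID}: CustID, ItemID → Date applies, adding Date. So (Price, CustID, ItemID)⁺ = {Price, CustID, ItemID, Date}.
The closure contains neither all of Order1 = {Price, CName, CustID, ItemID} nor all of Order2 = {Price, CustID, ItemID, OrderNo, Date}, so the common attributes are not a superkey of either fragment. The join is lossy.

No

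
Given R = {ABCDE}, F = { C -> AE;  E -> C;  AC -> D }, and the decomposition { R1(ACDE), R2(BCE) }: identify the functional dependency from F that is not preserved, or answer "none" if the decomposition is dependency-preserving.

none

C → AE lies within R1.
E → C lies within R1.
AC → D lies within R1.
Every dependency is enforceable on the fragments, so the decomposition is dependency-preserving.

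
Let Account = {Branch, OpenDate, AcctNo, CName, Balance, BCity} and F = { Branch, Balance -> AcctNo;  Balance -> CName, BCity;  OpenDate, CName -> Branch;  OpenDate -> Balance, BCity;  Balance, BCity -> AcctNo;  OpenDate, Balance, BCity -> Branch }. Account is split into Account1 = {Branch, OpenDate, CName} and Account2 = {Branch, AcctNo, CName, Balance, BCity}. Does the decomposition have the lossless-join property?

No

Common attributes: Account1 ∩ Account2 = {Branch, CName}.
No dependency enlarges {Branch, CName}, so (Branch, CName)⁺ = {Branch, CName}.
The closure contains neither all of Account1 = {Branch, OpenDate, CName} nor all of Account2 = {Branch, AcctNo, CName, Balance, BCity}, so the common attributes are not a superkey of either fragment. The join is lossy.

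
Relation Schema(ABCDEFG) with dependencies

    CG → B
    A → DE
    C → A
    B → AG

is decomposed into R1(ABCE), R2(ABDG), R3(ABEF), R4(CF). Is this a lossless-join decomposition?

Chase test. Columns are ABCDEFG; row i has aⱼ where attribute j ∈ Ri, else bᵢⱼ.
Initial tableau (one row per fragment):
  row 1: a1 a2 a3 b14 a5 b16 b17
  row 2: a1 a2 b23 a4 b25 b26 a7
  row 3: a1 a2 b33 b34 a5 a6 b37
  row 4: b41 b42 a3 b44 b45 a6 b47
Rows 1 and 2 agree on A; apply A→DE and equate their DE entries.
Rows 1 and 3 agree on A; apply A→DE and equate their DE entries.
Rows 1 and 4 agree on C; apply C→A and equate their A entries.
Rows 1 and 2 agree on B; apply B→AG and equate their AG entries.
Rows 1 and 3 agree on B; apply B→AG and equate their AG entries.
Rows 1 and 4 agree on A; apply A→DE and equate their DE entries.
No row becomes fully distinguished — the join is lossy.

No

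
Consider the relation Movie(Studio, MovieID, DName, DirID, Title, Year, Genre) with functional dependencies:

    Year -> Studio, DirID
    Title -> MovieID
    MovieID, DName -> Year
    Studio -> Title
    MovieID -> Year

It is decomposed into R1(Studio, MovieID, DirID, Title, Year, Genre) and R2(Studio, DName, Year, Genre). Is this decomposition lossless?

Common attributes: R1 ∩ R2 = {Studio, Year, Genre}.
Closure of {Studio, Year, Genre}: Year → Studio, DirID applies, adding DirID; Studio → Title applies, adding Title; Title → MovieID applies, adding MovieID. So (Studio, Year, Genre)⁺ = {Studio, MovieID, DirID, Title, Year, Genre}.
This closure contains every attribute of R1, so R1 ∩ R2 → R1. The join is lossless.

Yes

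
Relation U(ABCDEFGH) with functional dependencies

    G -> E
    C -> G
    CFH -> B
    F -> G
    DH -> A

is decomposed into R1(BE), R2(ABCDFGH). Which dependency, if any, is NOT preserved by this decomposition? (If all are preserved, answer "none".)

G -> E

Check G → E: no single fragment contains all of {EG}, and the restricted closure of {G} across the fragments never reaches {E}.
C → G is preserved.
CFH → B is preserved.
F → G is preserved.
DH → A is preserved.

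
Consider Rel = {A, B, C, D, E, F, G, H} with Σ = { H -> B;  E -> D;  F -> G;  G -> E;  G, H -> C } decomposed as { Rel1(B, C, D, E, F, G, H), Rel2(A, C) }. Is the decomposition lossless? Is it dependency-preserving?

Lossless test: (C)⁺ = {C}, which is a superkey of neither fragment — lossy.
Dependency preservation: every FD's attributes lie within a single fragment, so each can be enforced locally — preserved.

lossy but dependency-preserving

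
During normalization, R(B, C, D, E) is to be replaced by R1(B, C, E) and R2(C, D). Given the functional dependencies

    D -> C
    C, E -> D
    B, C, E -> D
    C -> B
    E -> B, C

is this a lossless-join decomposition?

Common attributes: R1 ∩ R2 = {C}.
Closure of {C}: C → B applies, adding B. So (C)⁺ = {B, C}.
The closure contains neither all of R1 = {B, C, E} nor all of R2 = {C, D}, so the common attributes are not a superkey of either fragment. The join is lossy.

No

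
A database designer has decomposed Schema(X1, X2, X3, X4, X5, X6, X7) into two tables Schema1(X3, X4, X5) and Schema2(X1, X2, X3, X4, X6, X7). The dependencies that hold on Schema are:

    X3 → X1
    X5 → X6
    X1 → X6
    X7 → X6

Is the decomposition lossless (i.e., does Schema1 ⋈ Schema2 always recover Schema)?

Common attributes: Schema1 ∩ Schema2 = {X3, X4}.
Closure of {X3, X4}: X3 → X1 applies, adding X1; X1 → X6 applies, adding X6. So (X3, X4)⁺ = {X1, X3, X4, X6}.
The closure contains neither all of Schema1 = {X3, X4, X5} nor all of Schema2 = {X1, X2, X3, X4, X6, X7}, so the common attributes are not a superkey of either fragment. The join is lossy.

No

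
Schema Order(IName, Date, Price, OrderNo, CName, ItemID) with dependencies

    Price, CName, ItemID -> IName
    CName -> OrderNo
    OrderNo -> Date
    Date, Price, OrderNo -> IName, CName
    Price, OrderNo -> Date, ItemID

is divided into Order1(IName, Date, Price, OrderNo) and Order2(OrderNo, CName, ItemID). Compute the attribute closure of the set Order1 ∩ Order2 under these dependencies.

Date, OrderNo

Order1 ∩ Order2 = {OrderNo}.
OrderNo → Date applies, adding Date
Closure: {Date, OrderNo}.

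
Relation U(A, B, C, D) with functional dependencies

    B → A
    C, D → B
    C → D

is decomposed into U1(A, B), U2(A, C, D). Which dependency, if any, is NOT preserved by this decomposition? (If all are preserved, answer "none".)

Check C, D → B: no single fragment contains all of {B, C, D}, and the restricted closure of {C, D} across the fragments never reaches {B}.
B → A is preserved.
C → D is preserved.

C, D → B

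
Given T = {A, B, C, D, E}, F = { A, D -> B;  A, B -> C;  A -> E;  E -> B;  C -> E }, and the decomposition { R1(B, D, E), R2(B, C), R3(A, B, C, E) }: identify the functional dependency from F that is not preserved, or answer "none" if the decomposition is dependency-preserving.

none

A, D → B: restricted closure across fragments reaches B.
A, B → C lies within R3.
A → E lies within R3.
E → B lies within R1.
C → E lies within R3.
Every dependency is enforceable on the fragments, so the decomposition is dependency-preserving.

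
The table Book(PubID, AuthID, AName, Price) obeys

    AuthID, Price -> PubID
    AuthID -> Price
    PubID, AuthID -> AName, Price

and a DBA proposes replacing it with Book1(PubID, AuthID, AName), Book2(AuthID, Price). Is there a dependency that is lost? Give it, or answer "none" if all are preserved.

none

AuthID, Price → PubID: restricted closure across fragments reaches PubID.
AuthID → Price lies within Book2.
PubID, AuthID → AName, Price: restricted closure across fragments reaches AName, Price.
Every dependency is enforceable on the fragments, so the decomposition is dependency-preserving.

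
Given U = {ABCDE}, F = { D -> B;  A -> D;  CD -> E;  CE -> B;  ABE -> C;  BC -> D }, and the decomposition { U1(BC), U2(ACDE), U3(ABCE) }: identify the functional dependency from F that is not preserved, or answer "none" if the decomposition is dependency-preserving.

D -> B

Check D → B: no single fragment contains all of {BD}, and the restricted closure of {D} across the fragments never reaches {B}.
A → D is preserved.
CD → E is preserved.
CE → B is preserved.
ABE → C is preserved.
BC → D is preserved.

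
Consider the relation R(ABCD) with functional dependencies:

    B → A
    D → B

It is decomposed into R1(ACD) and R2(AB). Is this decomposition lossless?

Common attributes: R1 ∩ R2 = {A}.
No dependency enlarges {A}, so (A)⁺ = {A}.
The closure contains neither all of R1 = {ACD} nor all of R2 = {AB}, so the common attributes are not a superkey of either fragment. The join is lossy.

No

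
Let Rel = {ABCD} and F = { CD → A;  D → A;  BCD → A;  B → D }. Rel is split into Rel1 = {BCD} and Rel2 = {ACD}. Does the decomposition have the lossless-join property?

Common attributes: Rel1 ∩ Rel2 = {CD}.
Closure of {CD}: CD → A applies, adding A. So (CD)⁺ = {ACD}.
This closure contains every attribute of Rel2, so Rel1 ∩ Rel2 → Rel2. The join is lossless.

Yes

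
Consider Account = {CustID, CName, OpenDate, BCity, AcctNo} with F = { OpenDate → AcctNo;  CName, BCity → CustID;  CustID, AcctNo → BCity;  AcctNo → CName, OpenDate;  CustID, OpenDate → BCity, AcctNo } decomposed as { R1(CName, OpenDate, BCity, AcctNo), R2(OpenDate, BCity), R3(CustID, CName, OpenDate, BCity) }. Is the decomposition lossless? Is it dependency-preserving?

Lossless test (chase): Rows 1 and 2 agree on OpenDate; apply OpenDate→AcctNo and equate their AcctNo entries. Rows 1 and 3 agree on OpenDate; apply OpenDate→AcctNo and equate their AcctNo entries. Rows 1 and 3 agree on CName, BCity; apply CName, BCity→CustID and equate their CustID entries. Rows 1 and 2 agree on AcctNo; apply AcctNo→CName, OpenDate and equate their CName, OpenDate entries. Rows 1 and 2 agree on CName, BCity; apply CName, BCity→CustID and equate their CustID entries. Row 1 is now all distinguished symbols — the join is lossless.
Dependency preservation: CustID, AcctNo → BCity; CustID, OpenDate → BCity, AcctNo are not contained in any single fragment, but the restricted closure of each left-hand side across the fragments still reaches the right-hand side; the remaining FDs each lie inside some fragment. All dependencies are preserved.

lossless and dependency-preserving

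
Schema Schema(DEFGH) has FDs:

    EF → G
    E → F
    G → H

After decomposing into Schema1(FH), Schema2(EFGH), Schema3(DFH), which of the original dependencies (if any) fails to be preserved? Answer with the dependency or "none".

none

EF → G lies within Schema2.
E → F lies within Schema2.
G → H lies within Schema2.
Every dependency is enforceable on the fragments, so the decomposition is dependency-preserving.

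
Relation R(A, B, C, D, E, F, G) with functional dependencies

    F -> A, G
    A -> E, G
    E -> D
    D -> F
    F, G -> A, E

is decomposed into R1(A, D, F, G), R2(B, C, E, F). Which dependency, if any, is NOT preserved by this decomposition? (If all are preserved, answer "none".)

F → A, G lies within R1.
A → E, G: restricted closure across fragments reaches E, G.
E → D: restricted closure across fragments reaches D.
D → F lies within R1.
F, G → A, E: restricted closure across fragments reaches A, E.
Every dependency is enforceable on the fragments, so the decomposition is dependency-preserving.

none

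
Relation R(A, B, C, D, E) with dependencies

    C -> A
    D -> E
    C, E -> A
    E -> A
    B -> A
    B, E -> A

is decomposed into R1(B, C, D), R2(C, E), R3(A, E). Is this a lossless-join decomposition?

No

Chase test. Columns are A, B, C, D, E; row i has aⱼ where attribute j ∈ Ri, else bᵢⱼ.
Initial tableau (one row per fragment):
  row 1: b11 a2 a3 a4 b15
  row 2: b21 b22 a3 b24 a5
  row 3: a1 b32 b33 b34 a5
Rows 1 and 2 agree on C; apply C→A and equate their A entries.
Rows 2 and 3 agree on E; apply E→A and equate their A entries.
No row becomes fully distinguished — the join is lossy.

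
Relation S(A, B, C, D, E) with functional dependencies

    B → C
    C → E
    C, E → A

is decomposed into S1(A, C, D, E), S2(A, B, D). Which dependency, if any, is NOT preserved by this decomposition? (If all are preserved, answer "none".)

B → C

Check B → C: no single fragment contains all of {B, C}, and the restricted closure of {B} across the fragments never reaches {C}.
C → E is preserved.
C, E → A is preserved.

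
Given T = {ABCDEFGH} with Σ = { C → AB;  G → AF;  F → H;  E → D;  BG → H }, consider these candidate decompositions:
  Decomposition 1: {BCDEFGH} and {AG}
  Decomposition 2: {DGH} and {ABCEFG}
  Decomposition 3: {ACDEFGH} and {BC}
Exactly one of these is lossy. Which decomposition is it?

Decomposition 1: common = {G}, closure = {AFGH} → lossless.
Decomposition 2: common = {G}, closure = {AFGH} → lossy.
Decomposition 3: common = {C}, closure = {ABC} → lossless.

Decomposition 2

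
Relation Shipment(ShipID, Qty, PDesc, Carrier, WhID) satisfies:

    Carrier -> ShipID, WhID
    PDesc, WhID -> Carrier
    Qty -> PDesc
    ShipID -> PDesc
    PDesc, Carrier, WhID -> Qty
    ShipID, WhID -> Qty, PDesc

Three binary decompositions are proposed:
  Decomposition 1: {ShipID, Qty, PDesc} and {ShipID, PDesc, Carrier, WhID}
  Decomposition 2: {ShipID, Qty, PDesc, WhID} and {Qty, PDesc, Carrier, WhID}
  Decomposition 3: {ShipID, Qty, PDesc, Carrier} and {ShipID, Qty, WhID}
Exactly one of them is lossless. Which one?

Decomposition 2

Decomposition 1: common = {ShipID, PDesc}, closure = {ShipID, PDesc} → lossy.
Decomposition 2: common = {Qty, PDesc, WhID}, closure = {ShipID, Qty, PDesc, Carrier, WhID} → lossless.
Decomposition 3: common = {ShipID, Qty}, closure = {ShipID, Qty, PDesc} → lossy.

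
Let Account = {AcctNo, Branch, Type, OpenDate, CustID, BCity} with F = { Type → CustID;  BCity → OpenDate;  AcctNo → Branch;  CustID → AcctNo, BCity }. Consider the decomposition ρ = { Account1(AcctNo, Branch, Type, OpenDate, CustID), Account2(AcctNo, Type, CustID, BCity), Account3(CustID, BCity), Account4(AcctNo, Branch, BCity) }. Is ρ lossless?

Chase test. Columns are AcctNo, Branch, Type, OpenDate, CustID, BCity; row i has aⱼ where attribute j ∈ Accounti, else bᵢⱼ.
Initial tableau (one row per fragment):
  row 1: a1 a2 a3 a4 a5 b16
  row 2: a1 b22 a3 b24 a5 a6
  row 3: b31 b32 b33 b34 a5 a6
  row 4: a1 a2 b43 b44 b45 a6
Rows 2 and 3 agree on BCity; apply BCity→OpenDate and equate their OpenDate entries.
Rows 2 and 4 agree on BCity; apply BCity→OpenDate and equate their OpenDate entries.
Rows 1 and 2 agree on AcctNo; apply AcctNo→Branch and equate their Branch entries.
Rows 1 and 2 agree on CustID; apply CustID→AcctNo, BCity and equate their AcctNo, BCity entries.
Rows 1 and 3 agree on CustID; apply CustID→AcctNo, BCity and equate their AcctNo, BCity entries.
Rows 1 and 2 agree on BCity; apply BCity→OpenDate and equate their OpenDate entries.
Rows 1 and 3 agree on AcctNo; apply AcctNo→Branch and equate their Branch entries.
Row 1 is now all distinguished symbols — the join is lossless.

Yes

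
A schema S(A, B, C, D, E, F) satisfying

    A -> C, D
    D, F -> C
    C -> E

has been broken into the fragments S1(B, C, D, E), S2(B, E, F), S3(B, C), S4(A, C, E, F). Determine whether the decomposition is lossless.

No

Chase test. Columns are A, B, C, D, E, F; row i has aⱼ where attribute j ∈ Si, else bᵢⱼ.
Initial tableau (one row per fragment):
  row 1: b11 a2 a3 a4 a5 b16
  row 2: b21 a2 b23 b24 a5 a6
  row 3: b31 a2 a3 b34 b35 b36
  row 4: a1 b42 a3 b44 a5 a6
Rows 1 and 3 agree on C; apply C→E and equate their E entries.
No row becomes fully distinguished — the join is lossy.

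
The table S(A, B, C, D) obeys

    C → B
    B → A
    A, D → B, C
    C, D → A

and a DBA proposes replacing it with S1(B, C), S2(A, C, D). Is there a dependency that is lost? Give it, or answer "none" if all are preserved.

Check B → A: no single fragment contains all of {A, B}, and the restricted closure of {B} across the fragments never reaches {A}.
C → B is preserved.
A, D → B, C is preserved.
C, D → A is preserved.

B → A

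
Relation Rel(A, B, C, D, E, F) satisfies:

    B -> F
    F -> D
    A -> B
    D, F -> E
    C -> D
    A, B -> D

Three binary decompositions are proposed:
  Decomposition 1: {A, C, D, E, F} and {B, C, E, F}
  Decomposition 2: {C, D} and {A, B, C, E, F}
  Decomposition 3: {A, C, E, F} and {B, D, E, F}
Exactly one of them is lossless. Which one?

Decomposition 1: common = {C, E, F}, closure = {C, D, E, F} → lossy.
Decomposition 2: common = {C}, closure = {C, D} → lossless.
Decomposition 3: common = {E, F}, closure = {D, E, F} → lossy.

Decomposition 2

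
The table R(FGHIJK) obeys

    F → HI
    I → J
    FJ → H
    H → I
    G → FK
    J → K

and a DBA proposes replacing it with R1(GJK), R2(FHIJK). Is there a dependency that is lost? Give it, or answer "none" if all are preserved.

Check G → FK: no single fragment contains all of {FGK}, and the restricted closure of {G} across the fragments never reaches {FK}.
F → HI is preserved.
I → J is preserved.
FJ → H is preserved.
H → I is preserved.
J → K is preserved.

G → FK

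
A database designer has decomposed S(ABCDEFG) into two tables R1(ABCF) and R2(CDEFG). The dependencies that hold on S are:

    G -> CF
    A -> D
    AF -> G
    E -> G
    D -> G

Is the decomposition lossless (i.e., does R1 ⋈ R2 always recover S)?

Common attributes: R1 ∩ R2 = {CF}.
No dependency enlarges {CF}, so (CF)⁺ = {CF}.
The closure contains neither all of R1 = {ABCF} nor all of R2 = {CDEFG}, so the common attributes are not a superkey of either fragment. The join is lossy.

No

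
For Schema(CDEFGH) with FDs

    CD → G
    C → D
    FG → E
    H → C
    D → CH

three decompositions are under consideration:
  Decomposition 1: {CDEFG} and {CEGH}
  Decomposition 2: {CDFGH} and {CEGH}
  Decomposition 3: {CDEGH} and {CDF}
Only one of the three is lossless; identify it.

Decomposition 1: common = {CEG}, closure = {CDEGH} → lossless.
Decomposition 2: common = {CGH}, closure = {CDGH} → lossy.
Decomposition 3: common = {CD}, closure = {CDGH} → lossy.

Decomposition 1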